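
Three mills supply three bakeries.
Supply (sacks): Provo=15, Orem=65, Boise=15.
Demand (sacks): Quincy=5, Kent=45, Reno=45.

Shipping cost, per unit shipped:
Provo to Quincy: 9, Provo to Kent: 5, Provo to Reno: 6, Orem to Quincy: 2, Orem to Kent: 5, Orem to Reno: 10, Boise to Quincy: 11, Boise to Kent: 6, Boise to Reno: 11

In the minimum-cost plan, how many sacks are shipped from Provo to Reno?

Optimal shipments:
  Provo→Reno: 15 sacks
  Orem→Quincy: 5 sacks
  Orem→Kent: 30 sacks
  Orem→Reno: 30 sacks
  Boise→Kent: 15 sacks
Total cost = 640.
So Provo→Reno carries 15 sacks.

15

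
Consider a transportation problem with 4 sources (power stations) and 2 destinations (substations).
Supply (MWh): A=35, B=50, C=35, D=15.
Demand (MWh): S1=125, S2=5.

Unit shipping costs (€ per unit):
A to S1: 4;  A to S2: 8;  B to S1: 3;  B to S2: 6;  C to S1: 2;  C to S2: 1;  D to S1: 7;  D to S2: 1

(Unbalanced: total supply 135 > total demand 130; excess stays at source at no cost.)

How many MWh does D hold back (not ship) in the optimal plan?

An optimal plan:
  A–S1: 35 × €4 = €140
  B–S1: 50 × €3 = €150
  C–S1: 35 × €2 = €70
  D–S1: 5 × €7 = €35
  D–S2: 5 × €1 = €5
Total cost = €400.
D ships 10 of its 15, leaving 5.

5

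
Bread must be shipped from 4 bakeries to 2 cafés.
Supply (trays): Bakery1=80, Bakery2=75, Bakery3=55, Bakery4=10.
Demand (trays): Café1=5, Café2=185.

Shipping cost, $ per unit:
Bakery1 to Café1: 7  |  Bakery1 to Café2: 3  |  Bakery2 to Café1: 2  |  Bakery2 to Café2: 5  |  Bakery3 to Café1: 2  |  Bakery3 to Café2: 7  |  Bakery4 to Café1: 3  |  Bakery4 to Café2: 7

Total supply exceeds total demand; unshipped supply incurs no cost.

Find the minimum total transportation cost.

835

An optimal shipping plan:
  Bakery1->Café2: 80 trays
  Bakery2->Café2: 75 trays
  Bakery3->Café1: 5 trays
  Bakery3->Café2: 30 trays
Total cost = $835.
(Supply check: Bakery1 ships 80; Bakery2 ships 75; Bakery3 ships 35; Bakery4 ships 0.)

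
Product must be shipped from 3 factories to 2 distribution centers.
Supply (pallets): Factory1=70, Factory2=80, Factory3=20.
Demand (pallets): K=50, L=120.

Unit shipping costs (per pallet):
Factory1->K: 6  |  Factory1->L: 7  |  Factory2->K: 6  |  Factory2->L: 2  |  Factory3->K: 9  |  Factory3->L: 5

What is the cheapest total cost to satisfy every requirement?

700

One minimum-cost allocation:
  Factory1 to K: 50 × 6 = 300
  Factory1 to L: 20 × 7 = 140
  Factory2 to L: 80 × 2 = 160
  Factory3 to L: 20 × 5 = 100
Total = 300 + 140 + 160 + 100 = 700.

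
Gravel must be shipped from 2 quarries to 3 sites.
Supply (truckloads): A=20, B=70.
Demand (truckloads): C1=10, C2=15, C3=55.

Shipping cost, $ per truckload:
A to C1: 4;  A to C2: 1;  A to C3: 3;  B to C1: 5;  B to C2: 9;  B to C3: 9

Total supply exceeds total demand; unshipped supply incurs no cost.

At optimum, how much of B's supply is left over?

10

Minimum-cost shipments:
  A to C2: 15 × $1 = $15
  A to C3: 5 × $3 = $15
  B to C1: 10 × $5 = $50
  B to C3: 50 × $9 = $450
Total cost = $530.
B ships 60 of its 70, leaving 10.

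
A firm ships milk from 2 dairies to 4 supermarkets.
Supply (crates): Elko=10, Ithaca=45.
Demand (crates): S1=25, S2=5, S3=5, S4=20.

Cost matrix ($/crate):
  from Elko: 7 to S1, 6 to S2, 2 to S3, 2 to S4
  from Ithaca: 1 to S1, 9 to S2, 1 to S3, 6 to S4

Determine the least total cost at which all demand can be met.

155

A cheapest plan:
  Elko->S4: 10 × $2 = $20
  Ithaca->S1: 25 × $1 = $25
  Ithaca->S2: 5 × $9 = $45
  Ithaca->S3: 5 × $1 = $5
  Ithaca->S4: 10 × $6 = $60
Total = 20 + 25 + 45 + 5 + 60 = $155.
(Supply check: Elko ships 10; Ithaca ships 45.)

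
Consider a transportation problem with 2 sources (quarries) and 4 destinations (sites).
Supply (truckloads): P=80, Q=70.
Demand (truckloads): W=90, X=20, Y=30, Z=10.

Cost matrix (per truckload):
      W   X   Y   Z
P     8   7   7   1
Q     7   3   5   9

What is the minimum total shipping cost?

A cheapest plan:
  P->W: 70 × 8 = 560
  P->Z: 10 × 1 = 10
  Q->W: 20 × 7 = 140
  Q->X: 20 × 3 = 60
  Q->Y: 30 × 5 = 150
Total = 560 + 10 + 140 + 60 + 150 = 920.

920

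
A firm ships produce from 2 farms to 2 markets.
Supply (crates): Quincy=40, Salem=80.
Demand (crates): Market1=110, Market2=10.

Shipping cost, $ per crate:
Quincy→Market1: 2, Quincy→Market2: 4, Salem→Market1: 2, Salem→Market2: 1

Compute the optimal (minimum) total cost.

Optimal allocation:
  Quincy to Market1: 40 × $2 = $80
  Salem to Market1: 70 × $2 = $140
  Salem to Market2: 10 × $1 = $10
Total = 80 + 140 + 10 = $230.

230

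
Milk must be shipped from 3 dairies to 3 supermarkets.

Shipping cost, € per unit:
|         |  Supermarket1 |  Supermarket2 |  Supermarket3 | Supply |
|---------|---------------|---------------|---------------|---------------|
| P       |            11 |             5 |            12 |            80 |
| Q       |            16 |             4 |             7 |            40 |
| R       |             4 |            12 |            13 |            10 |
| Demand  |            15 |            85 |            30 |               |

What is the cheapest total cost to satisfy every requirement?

720

One minimum-cost allocation:
  P–Supermarket1: 5 × €11 = €55
  P–Supermarket2: 75 × €5 = €375
  Q–Supermarket2: 10 × €4 = €40
  Q–Supermarket3: 30 × €7 = €210
  R–Supermarket1: 10 × €4 = €40
Total = 55 + 375 + 40 + 210 + 40 = €720.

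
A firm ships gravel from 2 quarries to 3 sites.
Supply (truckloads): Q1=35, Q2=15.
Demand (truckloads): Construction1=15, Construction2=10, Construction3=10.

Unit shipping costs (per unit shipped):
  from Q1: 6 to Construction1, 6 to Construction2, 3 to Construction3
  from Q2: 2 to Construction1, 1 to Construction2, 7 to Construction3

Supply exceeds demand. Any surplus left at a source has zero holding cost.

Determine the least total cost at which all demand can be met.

Optimal allocation:
  Q1 to Construction1: 10 × 6 = 60
  Q1 to Construction3: 10 × 3 = 30
  Q2 to Construction1: 5 × 2 = 10
  Q2 to Construction2: 10 × 1 = 10
Total = 60 + 30 + 10 + 10 = 110.

110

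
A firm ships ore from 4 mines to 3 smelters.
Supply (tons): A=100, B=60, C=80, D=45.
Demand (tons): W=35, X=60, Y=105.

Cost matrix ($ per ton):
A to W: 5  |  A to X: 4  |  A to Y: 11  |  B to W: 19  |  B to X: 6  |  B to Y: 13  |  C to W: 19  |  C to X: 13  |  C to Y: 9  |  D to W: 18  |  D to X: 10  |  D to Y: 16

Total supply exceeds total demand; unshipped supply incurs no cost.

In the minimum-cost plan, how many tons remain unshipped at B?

40

Minimum-cost shipments:
  A->W: 35 tons
  A->X: 60 tons
  A->Y: 5 tons
  B->Y: 20 tons
  C->Y: 80 tons
Total cost = $1450.
B ships 20 of its 60, leaving 40.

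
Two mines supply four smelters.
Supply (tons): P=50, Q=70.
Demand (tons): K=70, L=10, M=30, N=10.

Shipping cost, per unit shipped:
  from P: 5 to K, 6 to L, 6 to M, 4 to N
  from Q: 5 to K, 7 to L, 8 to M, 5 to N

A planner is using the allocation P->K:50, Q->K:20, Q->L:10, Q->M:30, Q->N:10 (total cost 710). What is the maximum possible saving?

Current plan cost = 50·5 + 20·5 + 10·7 + 30·8 + 10·5 = 710.
Optimal plan:
  P to L: 10 × 6 = 60
  P to M: 30 × 6 = 180
  P to N: 10 × 4 = 40
  Q to K: 70 × 5 = 350
Optimal cost = 630.
Saving = 710 − 630 = 80.

80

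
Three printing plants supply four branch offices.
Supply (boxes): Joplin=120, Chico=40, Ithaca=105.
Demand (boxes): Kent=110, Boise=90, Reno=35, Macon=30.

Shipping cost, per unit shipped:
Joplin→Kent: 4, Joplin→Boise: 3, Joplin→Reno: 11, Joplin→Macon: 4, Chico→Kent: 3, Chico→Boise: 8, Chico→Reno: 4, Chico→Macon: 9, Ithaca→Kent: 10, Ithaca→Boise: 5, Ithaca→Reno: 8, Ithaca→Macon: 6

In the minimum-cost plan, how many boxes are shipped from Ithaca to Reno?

Optimal shipments:
  Joplin→Kent: 105 boxes
  Joplin→Boise: 15 boxes
  Chico→Kent: 5 boxes
  Chico→Reno: 35 boxes
  Ithaca→Boise: 75 boxes
  Ithaca→Macon: 30 boxes
Total cost = 1175.
The route Ithaca→Reno is not used.

0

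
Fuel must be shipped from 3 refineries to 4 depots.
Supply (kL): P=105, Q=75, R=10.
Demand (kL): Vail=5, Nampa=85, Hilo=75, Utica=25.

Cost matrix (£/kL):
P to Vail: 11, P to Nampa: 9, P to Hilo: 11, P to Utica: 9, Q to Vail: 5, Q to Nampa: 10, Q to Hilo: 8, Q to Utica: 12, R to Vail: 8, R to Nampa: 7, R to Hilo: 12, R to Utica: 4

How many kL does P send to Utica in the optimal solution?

15

The minimum-cost plan:
  P to Nampa: 85 × £9 = £765
  P to Hilo: 5 × £11 = £55
  P to Utica: 15 × £9 = £135
  Q to Vail: 5 × £5 = £25
  Q to Hilo: 70 × £8 = £560
  R to Utica: 10 × £4 = £40
Total cost = £1580.
So P→Utica carries 15 kL.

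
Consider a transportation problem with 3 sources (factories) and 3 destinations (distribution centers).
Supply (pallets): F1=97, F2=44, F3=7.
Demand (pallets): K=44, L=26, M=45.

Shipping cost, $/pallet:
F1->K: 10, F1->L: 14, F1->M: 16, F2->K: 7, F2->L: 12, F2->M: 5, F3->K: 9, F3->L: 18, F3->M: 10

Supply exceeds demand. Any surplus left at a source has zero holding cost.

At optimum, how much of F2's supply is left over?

0

Minimum-cost shipments:
  F1->K: 38 × $10 = $380
  F1->L: 26 × $14 = $364
  F2->M: 44 × $5 = $220
  F3->K: 6 × $9 = $54
  F3->M: 1 × $10 = $10
Total cost = $1028.
F2 ships 44 of its 44, leaving 0.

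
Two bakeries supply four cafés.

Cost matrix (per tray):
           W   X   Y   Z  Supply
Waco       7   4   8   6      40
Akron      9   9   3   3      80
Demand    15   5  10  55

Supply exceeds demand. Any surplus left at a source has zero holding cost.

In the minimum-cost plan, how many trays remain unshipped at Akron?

Minimum-cost shipments:
  Waco–W: 15 × 7 = 105
  Waco–X: 5 × 4 = 20
  Akron–Y: 10 × 3 = 30
  Akron–Z: 55 × 3 = 165
Total cost = 320.
Akron ships 65 of its 80, leaving 15.

15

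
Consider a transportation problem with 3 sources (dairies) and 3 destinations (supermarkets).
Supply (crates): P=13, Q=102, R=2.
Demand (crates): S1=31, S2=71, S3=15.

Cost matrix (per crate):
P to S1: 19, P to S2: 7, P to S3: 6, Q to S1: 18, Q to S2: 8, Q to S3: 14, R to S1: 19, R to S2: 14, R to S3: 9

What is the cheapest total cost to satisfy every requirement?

An optimal shipping plan:
  P->S3: 13 × 6 = 78
  Q->S1: 31 × 18 = 558
  Q->S2: 71 × 8 = 568
  R->S3: 2 × 9 = 18
Total = 78 + 558 + 568 + 18 = 1222.

1222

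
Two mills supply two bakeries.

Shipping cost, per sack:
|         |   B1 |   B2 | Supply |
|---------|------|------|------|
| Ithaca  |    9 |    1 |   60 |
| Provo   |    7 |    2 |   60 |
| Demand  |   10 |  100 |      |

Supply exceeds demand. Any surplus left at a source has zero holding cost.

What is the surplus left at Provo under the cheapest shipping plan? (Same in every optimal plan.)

10

Minimum-cost shipments:
  Ithaca->B2: 60 × 1 = 60
  Provo->B1: 10 × 7 = 70
  Provo->B2: 40 × 2 = 80
Total cost = 210.
Provo ships 50 of its 60, leaving 10.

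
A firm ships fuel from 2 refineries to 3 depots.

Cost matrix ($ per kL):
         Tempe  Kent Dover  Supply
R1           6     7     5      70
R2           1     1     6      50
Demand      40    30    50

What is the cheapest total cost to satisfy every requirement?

420

An optimal shipping plan:
  R1 to Tempe: 20 × $6 = $120
  R1 to Dover: 50 × $5 = $250
  R2 to Tempe: 20 × $1 = $20
  R2 to Kent: 30 × $1 = $30
Total = 120 + 250 + 20 + 30 = $420.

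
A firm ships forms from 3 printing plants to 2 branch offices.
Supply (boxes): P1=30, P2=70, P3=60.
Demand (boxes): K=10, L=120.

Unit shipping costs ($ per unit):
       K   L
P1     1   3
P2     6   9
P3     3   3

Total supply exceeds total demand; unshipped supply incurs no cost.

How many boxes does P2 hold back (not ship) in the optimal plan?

30

Minimum-cost shipments:
  P1->L: 30 × $3 = $90
  P2->K: 10 × $6 = $60
  P2->L: 30 × $9 = $270
  P3->L: 60 × $3 = $180
Total cost = $600.
P2 ships 40 of its 70, leaving 30.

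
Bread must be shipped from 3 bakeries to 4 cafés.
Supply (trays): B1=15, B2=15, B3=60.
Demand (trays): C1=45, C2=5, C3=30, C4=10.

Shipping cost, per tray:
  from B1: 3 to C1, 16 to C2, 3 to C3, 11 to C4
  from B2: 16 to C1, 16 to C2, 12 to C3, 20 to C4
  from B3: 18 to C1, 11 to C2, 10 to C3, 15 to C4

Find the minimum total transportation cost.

One minimum-cost allocation:
  B1 to C1: 15 × 3 = 45
  B2 to C1: 15 × 16 = 240
  B3 to C1: 15 × 18 = 270
  B3 to C2: 5 × 11 = 55
  B3 to C3: 30 × 10 = 300
  B3 to C4: 10 × 15 = 150
Total = 45 + 240 + 270 + 55 + 300 + 150 = 1060.
(Supply check: B1 ships 15; B2 ships 15; B3 ships 60.)

1060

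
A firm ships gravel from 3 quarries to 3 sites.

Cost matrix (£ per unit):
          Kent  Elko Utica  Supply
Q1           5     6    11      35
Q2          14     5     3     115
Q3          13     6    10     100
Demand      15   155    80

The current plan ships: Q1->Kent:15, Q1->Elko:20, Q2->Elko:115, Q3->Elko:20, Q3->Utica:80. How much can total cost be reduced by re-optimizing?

Current plan cost = 15·5 + 20·6 + 115·5 + 20·6 + 80·10 = £1690.
Optimal plan:
  Q1–Kent: 15 × £5 = £75
  Q1–Elko: 20 × £6 = £120
  Q2–Elko: 35 × £5 = £175
  Q2–Utica: 80 × £3 = £240
  Q3–Elko: 100 × £6 = £600
Optimal cost = £1210.
Saving = 1690 − 1210 = £480.

480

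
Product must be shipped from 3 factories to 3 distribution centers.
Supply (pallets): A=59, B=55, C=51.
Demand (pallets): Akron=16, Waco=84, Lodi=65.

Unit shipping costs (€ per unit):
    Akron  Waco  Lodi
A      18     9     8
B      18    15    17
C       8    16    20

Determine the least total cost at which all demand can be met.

1997

A cheapest plan:
  A to Lodi: 59 × €8 = €472
  B to Waco: 49 × €15 = €735
  B to Lodi: 6 × €17 = €102
  C to Akron: 16 × €8 = €128
  C to Waco: 35 × €16 = €560
Total = 472 + 735 + 102 + 128 + 560 = €1997.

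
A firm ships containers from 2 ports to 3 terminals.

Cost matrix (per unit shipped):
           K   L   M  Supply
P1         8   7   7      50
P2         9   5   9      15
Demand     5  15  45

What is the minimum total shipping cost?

430

An optimal shipping plan:
  P1->K: 5 × 8 = 40
  P1->M: 45 × 7 = 315
  P2->L: 15 × 5 = 75
Total = 40 + 315 + 75 = 430.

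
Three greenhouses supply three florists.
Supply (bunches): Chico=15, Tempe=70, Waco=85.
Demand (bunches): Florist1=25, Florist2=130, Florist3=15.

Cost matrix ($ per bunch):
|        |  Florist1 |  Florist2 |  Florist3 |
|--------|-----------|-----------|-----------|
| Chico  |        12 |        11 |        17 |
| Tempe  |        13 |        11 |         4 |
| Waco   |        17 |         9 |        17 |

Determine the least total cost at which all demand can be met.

1630

One minimum-cost allocation:
  Chico->Florist1: 15 × $12 = $180
  Tempe->Florist1: 10 × $13 = $130
  Tempe->Florist2: 45 × $11 = $495
  Tempe->Florist3: 15 × $4 = $60
  Waco->Florist2: 85 × $9 = $765
Total = 180 + 130 + 495 + 60 + 765 = $1630.
(Supply check: Chico ships 15; Tempe ships 70; Waco ships 85.)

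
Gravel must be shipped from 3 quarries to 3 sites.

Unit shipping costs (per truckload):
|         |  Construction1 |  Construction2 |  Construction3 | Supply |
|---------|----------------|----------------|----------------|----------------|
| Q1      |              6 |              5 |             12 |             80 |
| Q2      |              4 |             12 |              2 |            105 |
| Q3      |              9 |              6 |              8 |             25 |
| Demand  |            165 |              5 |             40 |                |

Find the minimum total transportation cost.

1030

One minimum-cost allocation:
  Q1–Construction1: 80 × 6 = 480
  Q2–Construction1: 65 × 4 = 260
  Q2–Construction3: 40 × 2 = 80
  Q3–Construction1: 20 × 9 = 180
  Q3–Construction2: 5 × 6 = 30
Total = 480 + 260 + 80 + 180 + 30 = 1030.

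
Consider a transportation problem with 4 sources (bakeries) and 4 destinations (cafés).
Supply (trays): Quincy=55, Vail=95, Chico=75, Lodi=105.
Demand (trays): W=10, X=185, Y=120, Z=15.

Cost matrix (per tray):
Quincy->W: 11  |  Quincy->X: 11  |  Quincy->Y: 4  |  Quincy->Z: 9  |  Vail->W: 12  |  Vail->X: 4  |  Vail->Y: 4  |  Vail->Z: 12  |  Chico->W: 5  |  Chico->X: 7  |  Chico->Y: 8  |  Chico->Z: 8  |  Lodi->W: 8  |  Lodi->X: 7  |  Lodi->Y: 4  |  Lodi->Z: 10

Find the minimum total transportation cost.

1660

A cheapest plan:
  Quincy→Y: 55 × 4 = 220
  Vail→X: 95 × 4 = 380
  Chico→W: 10 × 5 = 50
  Chico→X: 50 × 7 = 350
  Chico→Z: 15 × 8 = 120
  Lodi→X: 40 × 7 = 280
  Lodi→Y: 65 × 4 = 260
Total = 220 + 380 + 50 + 350 + 120 + 280 + 260 = 1660.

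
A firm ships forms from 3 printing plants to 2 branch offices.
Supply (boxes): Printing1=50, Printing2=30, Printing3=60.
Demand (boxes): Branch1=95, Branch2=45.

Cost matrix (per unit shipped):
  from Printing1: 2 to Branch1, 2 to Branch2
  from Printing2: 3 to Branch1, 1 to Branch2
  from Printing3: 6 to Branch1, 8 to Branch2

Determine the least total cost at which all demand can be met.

A cheapest plan:
  Printing1→Branch1: 35 boxes
  Printing1→Branch2: 15 boxes
  Printing2→Branch2: 30 boxes
  Printing3→Branch1: 60 boxes
Total cost = 490.
(Supply check: Printing1 ships 50; Printing2 ships 30; Printing3 ships 60.)

490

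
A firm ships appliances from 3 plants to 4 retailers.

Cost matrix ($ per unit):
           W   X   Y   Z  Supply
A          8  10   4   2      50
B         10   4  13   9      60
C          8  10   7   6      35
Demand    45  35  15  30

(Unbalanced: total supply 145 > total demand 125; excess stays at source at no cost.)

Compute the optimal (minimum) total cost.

630

Optimal allocation:
  A->W: 5 × $8 = $40
  A->Y: 15 × $4 = $60
  A->Z: 30 × $2 = $60
  B->W: 5 × $10 = $50
  B->X: 35 × $4 = $140
  C->W: 35 × $8 = $280
Total = 40 + 60 + 60 + 50 + 140 + 280 = $630.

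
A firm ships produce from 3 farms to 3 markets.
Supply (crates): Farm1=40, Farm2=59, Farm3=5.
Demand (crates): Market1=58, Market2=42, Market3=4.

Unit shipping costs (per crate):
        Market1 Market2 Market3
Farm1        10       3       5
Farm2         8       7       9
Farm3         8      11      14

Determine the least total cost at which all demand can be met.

634

One minimum-cost allocation:
  Farm1->Market2: 36 × 3 = 108
  Farm1->Market3: 4 × 5 = 20
  Farm2->Market1: 53 × 8 = 424
  Farm2->Market2: 6 × 7 = 42
  Farm3->Market1: 5 × 8 = 40
Total = 108 + 20 + 424 + 42 + 40 = 634.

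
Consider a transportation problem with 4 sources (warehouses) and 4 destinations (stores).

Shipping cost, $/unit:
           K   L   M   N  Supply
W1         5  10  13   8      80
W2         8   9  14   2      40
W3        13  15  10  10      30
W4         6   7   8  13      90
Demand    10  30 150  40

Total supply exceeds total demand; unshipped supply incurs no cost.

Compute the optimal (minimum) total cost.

1840

One minimum-cost allocation:
  W1→K: 10 × $5 = $50
  W1→L: 30 × $10 = $300
  W1→M: 30 × $13 = $390
  W2→N: 40 × $2 = $80
  W3→M: 30 × $10 = $300
  W4→M: 90 × $8 = $720
Total = 50 + 300 + 390 + 80 + 300 + 720 = $1840.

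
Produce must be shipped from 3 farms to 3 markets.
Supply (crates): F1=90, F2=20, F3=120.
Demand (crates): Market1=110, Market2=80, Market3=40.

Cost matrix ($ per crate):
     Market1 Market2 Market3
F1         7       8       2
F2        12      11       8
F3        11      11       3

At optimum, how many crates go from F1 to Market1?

The minimum-cost plan:
  F1->Market1: 90 × $7 = $630
  F2->Market2: 20 × $11 = $220
  F3->Market1: 20 × $11 = $220
  F3->Market2: 60 × $11 = $660
  F3->Market3: 40 × $3 = $120
Total cost = $1850.
So F1→Market1 carries 90 crates.

90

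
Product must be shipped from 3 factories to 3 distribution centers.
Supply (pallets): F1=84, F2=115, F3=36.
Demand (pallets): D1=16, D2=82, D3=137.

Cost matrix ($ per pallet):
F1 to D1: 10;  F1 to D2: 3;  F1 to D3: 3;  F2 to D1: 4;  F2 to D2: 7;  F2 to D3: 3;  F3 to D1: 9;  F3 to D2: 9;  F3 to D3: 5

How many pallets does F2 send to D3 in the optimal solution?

The minimum-cost plan:
  F1 to D2: 82 × $3 = $246
  F1 to D3: 2 × $3 = $6
  F2 to D1: 16 × $4 = $64
  F2 to D3: 99 × $3 = $297
  F3 to D3: 36 × $5 = $180
Total cost = $793.
So F2→D3 carries 99 pallets.

99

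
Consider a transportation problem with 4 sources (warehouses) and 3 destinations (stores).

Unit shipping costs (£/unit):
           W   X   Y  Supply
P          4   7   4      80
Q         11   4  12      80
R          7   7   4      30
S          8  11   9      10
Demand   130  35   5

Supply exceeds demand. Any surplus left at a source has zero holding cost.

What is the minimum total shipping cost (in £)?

One minimum-cost allocation:
  P to W: 80 units
  Q to W: 15 units
  Q to X: 35 units
  R to W: 25 units
  R to Y: 5 units
  S to W: 10 units
Total cost = £900.

900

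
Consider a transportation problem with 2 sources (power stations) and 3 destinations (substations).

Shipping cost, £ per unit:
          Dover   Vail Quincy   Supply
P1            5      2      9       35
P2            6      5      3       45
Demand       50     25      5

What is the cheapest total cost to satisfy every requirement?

355

One minimum-cost allocation:
  P1->Dover: 10 × £5 = £50
  P1->Vail: 25 × £2 = £50
  P2->Dover: 40 × £6 = £240
  P2->Quincy: 5 × £3 = £15
Total = 50 + 50 + 240 + 15 = £355.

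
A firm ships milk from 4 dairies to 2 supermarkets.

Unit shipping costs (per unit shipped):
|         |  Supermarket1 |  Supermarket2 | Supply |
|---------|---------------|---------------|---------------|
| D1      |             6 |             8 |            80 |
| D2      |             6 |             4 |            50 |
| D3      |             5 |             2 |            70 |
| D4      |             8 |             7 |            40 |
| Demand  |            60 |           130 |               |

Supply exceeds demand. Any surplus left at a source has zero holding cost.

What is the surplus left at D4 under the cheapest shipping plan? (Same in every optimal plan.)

An optimal plan:
  D1->Supermarket1: 60 × 6 = 360
  D2->Supermarket2: 50 × 4 = 200
  D3->Supermarket2: 70 × 2 = 140
  D4->Supermarket2: 10 × 7 = 70
Total cost = 770.
D4 ships 10 of its 40, leaving 30.

30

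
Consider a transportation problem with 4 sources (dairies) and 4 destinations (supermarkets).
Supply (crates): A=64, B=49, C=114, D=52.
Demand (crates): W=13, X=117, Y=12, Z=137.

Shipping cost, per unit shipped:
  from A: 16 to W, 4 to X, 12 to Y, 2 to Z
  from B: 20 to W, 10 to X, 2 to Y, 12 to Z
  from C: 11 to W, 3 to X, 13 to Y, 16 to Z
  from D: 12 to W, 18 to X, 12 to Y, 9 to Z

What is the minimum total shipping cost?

1439

A cheapest plan:
  A to Z: 64 × 2 = 128
  B to X: 3 × 10 = 30
  B to Y: 12 × 2 = 24
  B to Z: 34 × 12 = 408
  C to X: 114 × 3 = 342
  D to W: 13 × 12 = 156
  D to Z: 39 × 9 = 351
Total = 128 + 30 + 24 + 408 + 342 + 156 + 351 = 1439.
(Supply check: A ships 64; B ships 49; C ships 114; D ships 52.)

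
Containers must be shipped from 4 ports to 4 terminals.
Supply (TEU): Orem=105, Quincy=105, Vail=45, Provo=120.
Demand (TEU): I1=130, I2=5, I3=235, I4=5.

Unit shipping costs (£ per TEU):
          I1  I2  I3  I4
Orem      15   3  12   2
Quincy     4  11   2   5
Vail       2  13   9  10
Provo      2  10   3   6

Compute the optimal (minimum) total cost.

An optimal shipping plan:
  Orem→I2: 5 TEU
  Orem→I3: 95 TEU
  Orem→I4: 5 TEU
  Quincy→I3: 105 TEU
  Vail→I1: 45 TEU
  Provo→I1: 85 TEU
  Provo→I3: 35 TEU
Total cost = £1740.
(Supply check: Orem ships 105; Quincy ships 105; Vail ships 45; Provo ships 120.)

1740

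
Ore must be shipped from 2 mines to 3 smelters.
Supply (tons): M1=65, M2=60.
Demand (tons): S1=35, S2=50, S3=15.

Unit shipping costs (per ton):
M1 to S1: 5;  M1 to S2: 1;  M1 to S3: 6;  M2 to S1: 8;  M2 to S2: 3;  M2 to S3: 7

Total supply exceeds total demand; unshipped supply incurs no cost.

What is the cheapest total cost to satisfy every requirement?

One minimum-cost allocation:
  M1->S1: 35 × 5 = 175
  M1->S2: 30 × 1 = 30
  M2->S2: 20 × 3 = 60
  M2->S3: 15 × 7 = 105
Total = 175 + 30 + 60 + 105 = 370.
(Supply check: M1 ships 65; M2 ships 35.)

370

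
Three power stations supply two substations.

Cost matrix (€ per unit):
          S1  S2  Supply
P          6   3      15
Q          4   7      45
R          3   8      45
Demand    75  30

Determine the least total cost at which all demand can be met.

An optimal shipping plan:
  P–S2: 15 × €3 = €45
  Q–S1: 30 × €4 = €120
  Q–S2: 15 × €7 = €105
  R–S1: 45 × €3 = €135
Total = 45 + 120 + 105 + 135 = €405.
(Supply check: P ships 15; Q ships 45; R ships 45.)

405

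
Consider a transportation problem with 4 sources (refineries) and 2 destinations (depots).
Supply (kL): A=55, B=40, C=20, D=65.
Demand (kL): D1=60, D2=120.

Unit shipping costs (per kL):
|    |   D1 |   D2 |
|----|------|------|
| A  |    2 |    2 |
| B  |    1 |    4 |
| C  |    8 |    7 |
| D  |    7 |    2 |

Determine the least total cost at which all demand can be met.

An optimal shipping plan:
  A–D1: 20 kL
  A–D2: 35 kL
  B–D1: 40 kL
  C–D2: 20 kL
  D–D2: 65 kL
Total cost = 420.

420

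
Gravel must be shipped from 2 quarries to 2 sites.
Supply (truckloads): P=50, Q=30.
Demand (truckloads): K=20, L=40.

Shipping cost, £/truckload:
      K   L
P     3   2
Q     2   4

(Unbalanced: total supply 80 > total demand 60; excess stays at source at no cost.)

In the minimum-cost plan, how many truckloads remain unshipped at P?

An optimal plan:
  P to L: 40 × £2 = £80
  Q to K: 20 × £2 = £40
Total cost = £120.
P ships 40 of its 50, leaving 10.

10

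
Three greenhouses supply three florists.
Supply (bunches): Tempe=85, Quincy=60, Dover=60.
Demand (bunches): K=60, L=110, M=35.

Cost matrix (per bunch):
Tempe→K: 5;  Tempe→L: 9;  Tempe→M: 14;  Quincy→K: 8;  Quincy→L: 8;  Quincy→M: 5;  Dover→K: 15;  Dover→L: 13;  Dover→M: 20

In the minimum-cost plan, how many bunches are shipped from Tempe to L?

Solving gives:
  Tempe->K: 60 bunches
  Tempe->L: 25 bunches
  Quincy->L: 25 bunches
  Quincy->M: 35 bunches
  Dover->L: 60 bunches
Total cost = 1680.
So Tempe→L carries 25 bunches.

25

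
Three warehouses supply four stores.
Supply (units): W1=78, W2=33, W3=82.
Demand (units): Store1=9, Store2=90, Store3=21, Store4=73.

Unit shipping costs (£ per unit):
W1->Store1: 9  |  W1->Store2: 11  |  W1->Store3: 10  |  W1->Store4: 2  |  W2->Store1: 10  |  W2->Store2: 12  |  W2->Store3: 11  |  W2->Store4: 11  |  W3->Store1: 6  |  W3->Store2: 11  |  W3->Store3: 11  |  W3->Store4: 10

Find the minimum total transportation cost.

1433

One minimum-cost allocation:
  W1 to Store2: 5 units
  W1 to Store4: 73 units
  W2 to Store2: 12 units
  W2 to Store3: 21 units
  W3 to Store1: 9 units
  W3 to Store2: 73 units
Total cost = £1433.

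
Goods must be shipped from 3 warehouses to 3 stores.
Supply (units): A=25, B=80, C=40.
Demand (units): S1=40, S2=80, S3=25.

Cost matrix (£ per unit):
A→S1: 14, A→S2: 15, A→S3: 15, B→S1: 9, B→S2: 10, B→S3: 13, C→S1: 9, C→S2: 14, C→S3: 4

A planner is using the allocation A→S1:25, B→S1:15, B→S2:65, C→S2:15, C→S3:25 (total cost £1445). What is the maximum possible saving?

Current plan cost = 25·14 + 15·9 + 65·10 + 15·14 + 25·4 = £1445.
Optimal plan:
  A→S2: 25 × £15 = £375
  B→S1: 25 × £9 = £225
  B→S2: 55 × £10 = £550
  C→S1: 15 × £9 = £135
  C→S3: 25 × £4 = £100
Optimal cost = £1385.
Saving = 1445 − 1385 = £60.

60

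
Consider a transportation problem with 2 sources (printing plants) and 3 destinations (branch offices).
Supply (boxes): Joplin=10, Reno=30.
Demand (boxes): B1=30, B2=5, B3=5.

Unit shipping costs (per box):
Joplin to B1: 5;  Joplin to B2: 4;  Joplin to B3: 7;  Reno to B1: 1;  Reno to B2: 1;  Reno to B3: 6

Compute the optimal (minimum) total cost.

Optimal allocation:
  Joplin->B2: 5 boxes
  Joplin->B3: 5 boxes
  Reno->B1: 30 boxes
Total cost = 85.
(Supply check: Joplin ships 10; Reno ships 30.)

85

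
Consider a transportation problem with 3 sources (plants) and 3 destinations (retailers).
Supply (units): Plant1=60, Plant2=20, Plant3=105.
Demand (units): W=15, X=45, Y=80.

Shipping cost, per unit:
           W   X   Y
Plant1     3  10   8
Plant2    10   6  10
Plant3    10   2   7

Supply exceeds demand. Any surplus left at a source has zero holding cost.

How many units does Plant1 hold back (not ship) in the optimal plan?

25

Minimum-cost shipments:
  Plant1→W: 15 × 3 = 45
  Plant1→Y: 20 × 8 = 160
  Plant3→X: 45 × 2 = 90
  Plant3→Y: 60 × 7 = 420
Total cost = 715.
Plant1 ships 35 of its 60, leaving 25.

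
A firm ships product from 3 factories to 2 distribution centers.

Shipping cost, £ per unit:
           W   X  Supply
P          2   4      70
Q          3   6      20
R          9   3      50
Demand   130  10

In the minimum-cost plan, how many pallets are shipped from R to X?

10

The minimum-cost plan:
  P->W: 70 pallets
  Q->W: 20 pallets
  R->W: 40 pallets
  R->X: 10 pallets
Total cost = £590.
So R→X carries 10 pallets.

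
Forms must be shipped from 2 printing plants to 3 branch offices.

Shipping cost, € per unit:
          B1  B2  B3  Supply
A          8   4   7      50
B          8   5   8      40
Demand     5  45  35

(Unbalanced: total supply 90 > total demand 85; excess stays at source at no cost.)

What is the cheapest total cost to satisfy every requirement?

An optimal shipping plan:
  A to B2: 15 boxes
  A to B3: 35 boxes
  B to B1: 5 boxes
  B to B2: 30 boxes
Total cost = €495.

495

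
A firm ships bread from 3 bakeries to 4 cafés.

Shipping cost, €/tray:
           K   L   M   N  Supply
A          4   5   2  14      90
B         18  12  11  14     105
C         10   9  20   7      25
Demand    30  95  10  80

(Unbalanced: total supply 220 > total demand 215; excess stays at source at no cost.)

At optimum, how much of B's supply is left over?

An optimal plan:
  A→K: 30 trays
  A→L: 50 trays
  A→M: 10 trays
  B→L: 45 trays
  B→N: 55 trays
  C→N: 25 trays
Total cost = €1875.
B ships 100 of its 105, leaving 5.

5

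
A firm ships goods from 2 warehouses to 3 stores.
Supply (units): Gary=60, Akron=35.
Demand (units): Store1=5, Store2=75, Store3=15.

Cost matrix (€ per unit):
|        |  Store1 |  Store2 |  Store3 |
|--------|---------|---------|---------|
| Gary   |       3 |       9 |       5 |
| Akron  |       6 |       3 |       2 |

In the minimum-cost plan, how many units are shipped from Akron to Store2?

Optimal shipments:
  Gary->Store1: 5 × €3 = €15
  Gary->Store2: 40 × €9 = €360
  Gary->Store3: 15 × €5 = €75
  Akron->Store2: 35 × €3 = €105
Total cost = €555.
So Akron→Store2 carries 35 units.

35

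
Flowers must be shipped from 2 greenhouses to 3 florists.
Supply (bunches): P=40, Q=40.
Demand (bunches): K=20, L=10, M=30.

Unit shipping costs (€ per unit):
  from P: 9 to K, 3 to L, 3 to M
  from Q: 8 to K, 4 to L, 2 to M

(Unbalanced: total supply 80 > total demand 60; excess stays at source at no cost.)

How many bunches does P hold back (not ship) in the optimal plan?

20

An optimal plan:
  P to K: 10 × €9 = €90
  P to L: 10 × €3 = €30
  Q to K: 10 × €8 = €80
  Q to M: 30 × €2 = €60
Total cost = €260.
P ships 20 of its 40, leaving 20.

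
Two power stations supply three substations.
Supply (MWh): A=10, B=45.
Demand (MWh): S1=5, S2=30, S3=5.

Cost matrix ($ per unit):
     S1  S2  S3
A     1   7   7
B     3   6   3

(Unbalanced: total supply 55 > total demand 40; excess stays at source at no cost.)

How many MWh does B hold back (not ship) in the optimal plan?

An optimal plan:
  A–S1: 5 × $1 = $5
  B–S2: 30 × $6 = $180
  B–S3: 5 × $3 = $15
Total cost = $200.
B ships 35 of its 45, leaving 10.

10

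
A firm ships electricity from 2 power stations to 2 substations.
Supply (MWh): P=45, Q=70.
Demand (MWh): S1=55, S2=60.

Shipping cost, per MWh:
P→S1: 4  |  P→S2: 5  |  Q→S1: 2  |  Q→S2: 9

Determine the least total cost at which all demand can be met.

470

Optimal allocation:
  P→S2: 45 × 5 = 225
  Q→S1: 55 × 2 = 110
  Q→S2: 15 × 9 = 135
Total = 225 + 110 + 135 = 470.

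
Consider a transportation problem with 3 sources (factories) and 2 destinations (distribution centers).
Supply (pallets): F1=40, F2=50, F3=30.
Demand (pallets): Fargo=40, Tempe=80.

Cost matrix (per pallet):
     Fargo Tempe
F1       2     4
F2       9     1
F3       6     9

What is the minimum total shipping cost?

370

One minimum-cost allocation:
  F1–Fargo: 10 × 2 = 20
  F1–Tempe: 30 × 4 = 120
  F2–Tempe: 50 × 1 = 50
  F3–Fargo: 30 × 6 = 180
Total = 20 + 120 + 50 + 180 = 370.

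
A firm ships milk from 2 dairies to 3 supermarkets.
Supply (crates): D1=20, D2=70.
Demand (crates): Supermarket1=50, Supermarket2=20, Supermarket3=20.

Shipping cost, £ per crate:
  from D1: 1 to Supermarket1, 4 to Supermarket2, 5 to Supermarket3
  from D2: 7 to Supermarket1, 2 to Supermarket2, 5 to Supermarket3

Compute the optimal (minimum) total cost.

370

Optimal allocation:
  D1->Supermarket1: 20 × £1 = £20
  D2->Supermarket1: 30 × £7 = £210
  D2->Supermarket2: 20 × £2 = £40
  D2->Supermarket3: 20 × £5 = £100
Total = 20 + 210 + 40 + 100 = £370.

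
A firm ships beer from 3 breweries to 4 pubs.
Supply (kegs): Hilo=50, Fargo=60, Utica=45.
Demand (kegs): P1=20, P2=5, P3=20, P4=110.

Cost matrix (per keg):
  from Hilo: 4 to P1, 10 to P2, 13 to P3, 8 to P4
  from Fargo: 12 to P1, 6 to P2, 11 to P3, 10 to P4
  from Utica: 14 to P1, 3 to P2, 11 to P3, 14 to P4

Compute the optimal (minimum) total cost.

1435

A cheapest plan:
  Hilo–P1: 20 × 4 = 80
  Hilo–P4: 30 × 8 = 240
  Fargo–P4: 60 × 10 = 600
  Utica–P2: 5 × 3 = 15
  Utica–P3: 20 × 11 = 220
  Utica–P4: 20 × 14 = 280
Total = 80 + 240 + 600 + 15 + 220 + 280 = 1435.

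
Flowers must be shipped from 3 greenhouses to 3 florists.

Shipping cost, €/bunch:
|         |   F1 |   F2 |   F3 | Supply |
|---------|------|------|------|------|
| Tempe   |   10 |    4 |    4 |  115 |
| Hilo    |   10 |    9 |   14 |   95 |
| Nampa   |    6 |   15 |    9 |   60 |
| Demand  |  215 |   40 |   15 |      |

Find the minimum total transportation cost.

2130

One minimum-cost allocation:
  Tempe–F1: 60 bunches
  Tempe–F2: 40 bunches
  Tempe–F3: 15 bunches
  Hilo–F1: 95 bunches
  Nampa–F1: 60 bunches
Total cost = €2130.
(Supply check: Tempe ships 115; Hilo ships 95; Nampa ships 60.)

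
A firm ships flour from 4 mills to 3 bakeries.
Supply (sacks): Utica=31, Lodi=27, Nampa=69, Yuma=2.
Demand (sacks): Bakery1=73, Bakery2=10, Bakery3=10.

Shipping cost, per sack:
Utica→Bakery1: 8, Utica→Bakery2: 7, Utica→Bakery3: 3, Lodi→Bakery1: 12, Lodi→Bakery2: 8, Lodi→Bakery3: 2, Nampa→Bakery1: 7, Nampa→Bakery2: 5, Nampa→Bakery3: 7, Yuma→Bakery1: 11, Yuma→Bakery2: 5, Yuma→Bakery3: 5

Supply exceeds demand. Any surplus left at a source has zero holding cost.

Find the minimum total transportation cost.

One minimum-cost allocation:
  Utica–Bakery1: 12 × 8 = 96
  Lodi–Bakery3: 10 × 2 = 20
  Nampa–Bakery1: 61 × 7 = 427
  Nampa–Bakery2: 8 × 5 = 40
  Yuma–Bakery2: 2 × 5 = 10
Total = 96 + 20 + 427 + 40 + 10 = 593.

593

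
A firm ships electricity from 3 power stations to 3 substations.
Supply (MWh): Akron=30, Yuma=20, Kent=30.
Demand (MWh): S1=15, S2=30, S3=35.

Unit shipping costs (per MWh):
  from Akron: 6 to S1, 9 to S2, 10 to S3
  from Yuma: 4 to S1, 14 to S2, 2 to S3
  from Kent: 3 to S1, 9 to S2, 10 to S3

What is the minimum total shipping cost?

An optimal shipping plan:
  Akron->S2: 15 MWh
  Akron->S3: 15 MWh
  Yuma->S3: 20 MWh
  Kent->S1: 15 MWh
  Kent->S2: 15 MWh
Total cost = 505.

505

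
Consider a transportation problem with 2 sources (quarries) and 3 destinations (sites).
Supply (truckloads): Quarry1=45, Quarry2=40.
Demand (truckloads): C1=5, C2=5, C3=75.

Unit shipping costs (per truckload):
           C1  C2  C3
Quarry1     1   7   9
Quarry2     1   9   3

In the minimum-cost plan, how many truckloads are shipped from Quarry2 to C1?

The minimum-cost plan:
  Quarry1→C1: 5 × 1 = 5
  Quarry1→C2: 5 × 7 = 35
  Quarry1→C3: 35 × 9 = 315
  Quarry2→C3: 40 × 3 = 120
Total cost = 475.
The route Quarry2→C1 is not used.

0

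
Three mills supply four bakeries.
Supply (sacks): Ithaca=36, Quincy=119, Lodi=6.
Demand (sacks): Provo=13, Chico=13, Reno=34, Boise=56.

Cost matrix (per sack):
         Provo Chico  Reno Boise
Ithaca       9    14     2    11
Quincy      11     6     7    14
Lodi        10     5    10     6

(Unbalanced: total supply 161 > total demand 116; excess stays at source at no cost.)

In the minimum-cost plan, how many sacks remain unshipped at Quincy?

45

Minimum-cost shipments:
  Ithaca→Reno: 34 × 2 = 68
  Ithaca→Boise: 2 × 11 = 22
  Quincy→Provo: 13 × 11 = 143
  Quincy→Chico: 13 × 6 = 78
  Quincy→Boise: 48 × 14 = 672
  Lodi→Boise: 6 × 6 = 36
Total cost = 1019.
Quincy ships 74 of its 119, leaving 45.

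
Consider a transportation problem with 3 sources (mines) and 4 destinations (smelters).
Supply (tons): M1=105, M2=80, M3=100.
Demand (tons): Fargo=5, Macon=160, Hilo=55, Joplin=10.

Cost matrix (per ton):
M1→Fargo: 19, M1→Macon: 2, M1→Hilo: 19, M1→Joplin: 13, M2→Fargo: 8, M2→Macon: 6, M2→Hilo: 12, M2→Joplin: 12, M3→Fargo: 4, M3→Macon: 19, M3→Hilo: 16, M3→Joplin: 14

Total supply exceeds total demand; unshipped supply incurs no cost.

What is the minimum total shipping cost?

One minimum-cost allocation:
  M1→Macon: 105 tons
  M2→Macon: 55 tons
  M2→Hilo: 25 tons
  M3→Fargo: 5 tons
  M3→Hilo: 30 tons
  M3→Joplin: 10 tons
Total cost = 1480.

1480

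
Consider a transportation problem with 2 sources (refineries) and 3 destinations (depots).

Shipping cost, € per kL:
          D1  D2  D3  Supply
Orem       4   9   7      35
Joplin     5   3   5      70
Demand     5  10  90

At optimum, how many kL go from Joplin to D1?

0

Optimal shipments:
  Orem→D1: 5 × €4 = €20
  Orem→D3: 30 × €7 = €210
  Joplin→D2: 10 × €3 = €30
  Joplin→D3: 60 × €5 = €300
Total cost = €560.
The route Joplin→D1 is not used.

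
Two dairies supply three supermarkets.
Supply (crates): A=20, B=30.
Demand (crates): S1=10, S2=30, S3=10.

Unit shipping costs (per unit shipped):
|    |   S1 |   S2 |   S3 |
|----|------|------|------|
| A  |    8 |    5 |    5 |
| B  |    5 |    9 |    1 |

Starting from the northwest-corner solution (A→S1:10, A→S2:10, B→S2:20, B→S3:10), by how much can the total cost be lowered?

Current plan cost = 10·8 + 10·5 + 20·9 + 10·1 = 320.
Optimal plan:
  A->S2: 20 crates
  B->S1: 10 crates
  B->S2: 10 crates
  B->S3: 10 crates
Optimal cost = 250.
Saving = 320 − 250 = 70.

70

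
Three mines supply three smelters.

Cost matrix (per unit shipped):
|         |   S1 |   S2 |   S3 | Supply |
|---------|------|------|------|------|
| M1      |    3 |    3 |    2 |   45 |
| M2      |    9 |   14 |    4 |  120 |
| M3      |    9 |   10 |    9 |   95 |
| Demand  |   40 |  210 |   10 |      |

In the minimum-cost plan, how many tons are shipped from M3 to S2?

95

Optimal shipments:
  M1 to S2: 45 × 3 = 135
  M2 to S1: 40 × 9 = 360
  M2 to S2: 70 × 14 = 980
  M2 to S3: 10 × 4 = 40
  M3 to S2: 95 × 10 = 950
Total cost = 2465.
So M3→S2 carries 95 tons.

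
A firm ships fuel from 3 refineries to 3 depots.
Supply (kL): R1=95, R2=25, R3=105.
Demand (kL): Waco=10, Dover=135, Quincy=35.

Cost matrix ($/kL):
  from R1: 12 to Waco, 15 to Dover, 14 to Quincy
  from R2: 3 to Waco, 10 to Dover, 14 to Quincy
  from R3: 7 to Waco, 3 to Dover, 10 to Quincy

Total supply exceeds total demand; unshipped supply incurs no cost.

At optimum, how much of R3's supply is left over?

An optimal plan:
  R1→Dover: 15 × $15 = $225
  R1→Quincy: 35 × $14 = $490
  R2→Waco: 10 × $3 = $30
  R2→Dover: 15 × $10 = $150
  R3→Dover: 105 × $3 = $315
Total cost = $1210.
R3 ships 105 of its 105, leaving 0.

0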